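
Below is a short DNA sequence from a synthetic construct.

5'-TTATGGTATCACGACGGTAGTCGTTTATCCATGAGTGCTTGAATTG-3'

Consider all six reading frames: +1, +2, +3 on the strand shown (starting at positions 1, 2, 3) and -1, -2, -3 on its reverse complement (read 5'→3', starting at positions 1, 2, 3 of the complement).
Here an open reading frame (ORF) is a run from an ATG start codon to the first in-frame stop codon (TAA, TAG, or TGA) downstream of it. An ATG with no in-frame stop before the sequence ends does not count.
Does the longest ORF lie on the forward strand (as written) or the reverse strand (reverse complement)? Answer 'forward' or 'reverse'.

Reverse complement (5'→3'): CAATTCAAGCACTCATGGATAAACGACTACCGTCGTGATACCATAA
Frame +1: TTA TGG TAT CAC GAC GGT AGT CGT TTA TCC ATG AGT GCT TGA ATT — ATG at 31, stop TGA at 40 → 12 nt.
Frame +2: TAT GGT ATC ACG ACG GTA GTC GTT TAT CCA TGA GTG CTT GAA TTG — no ATG→stop ORF.
Frame +3: ATG GTA TCA CGA CGG TAG TCG TTT ATC CAT GAG TGC TTG AAT — ATG at 3, stop TAG at 18 → 18 nt.
Frame -1: CAA TTC AAG CAC TCA TGG ATA AAC GAC TAC CGT CGT GAT ACC ATA — no ATG→stop ORF.
Frame -2: AAT TCA AGC ACT CAT GGA TAA ACG ACT ACC GTC GTG ATA CCA TAA — no ATG→stop ORF.
Frame -3: ATT CAA GCA CTC ATG GAT AAA CGA CTA CCG TCG TGA TAC CAT — ATG at 15, stop TGA at 36 → 24 nt.
Forward-strand max 18 nt; reverse-strand max 24 nt. The reverse strand has the longer ORF.

reverse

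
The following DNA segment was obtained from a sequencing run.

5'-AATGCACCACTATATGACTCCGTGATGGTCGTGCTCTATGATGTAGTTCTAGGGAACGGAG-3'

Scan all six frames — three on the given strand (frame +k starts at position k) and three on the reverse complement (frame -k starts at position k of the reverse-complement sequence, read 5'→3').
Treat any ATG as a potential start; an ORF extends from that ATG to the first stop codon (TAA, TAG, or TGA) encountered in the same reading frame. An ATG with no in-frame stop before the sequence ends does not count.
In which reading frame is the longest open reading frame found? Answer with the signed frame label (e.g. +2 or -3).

+2

Reverse complement (5'→3'): CTCCGTTCCCTAGAACTACATCATAGAGCACGACCATCACGGAGTCATATAGTGGTGCATT
Frame +1: AAT GCA CCA CTA TAT GAC TCC GTG ATG GTC GTG CTC TAT GAT GTA GTT CTA GGG AAC GGA — no ATG→stop ORF.
Frame +2: ATG CAC CAC TAT ATG ACT CCG TGA TGG TCG TGC TCT ATG ATG TAG TTC TAG GGA ACG GAG — ATG at 2, stop TGA at 23 → 24 nt; ATG at 14, stop TGA at 23 → 12 nt; ATG at 38, stop TAG at 44 → 9 nt; ATG at 41, stop TAG at 44 → 6 nt.
Frame +3: TGC ACC ACT ATA TGA CTC CGT GAT GGT CGT GCT CTA TGA TGT AGT TCT AGG GAA CGG — no ATG→stop ORF.
Frame -1: CTC CGT TCC CTA GAA CTA CAT CAT AGA GCA CGA CCA TCA CGG AGT CAT ATA GTG GTG CAT — no ATG→stop ORF.
Frame -2: TCC GTT CCC TAG AAC TAC ATC ATA GAG CAC GAC CAT CAC GGA GTC ATA TAG TGG TGC ATT — no ATG→stop ORF.
Frame -3: CCG TTC CCT AGA ACT ACA TCA TAG AGC ACG ACC ATC ACG GAG TCA TAT AGT GGT GCA — no ATG→stop ORF.
Longest ORF is 24 nt in frame +2 (positions 2–25).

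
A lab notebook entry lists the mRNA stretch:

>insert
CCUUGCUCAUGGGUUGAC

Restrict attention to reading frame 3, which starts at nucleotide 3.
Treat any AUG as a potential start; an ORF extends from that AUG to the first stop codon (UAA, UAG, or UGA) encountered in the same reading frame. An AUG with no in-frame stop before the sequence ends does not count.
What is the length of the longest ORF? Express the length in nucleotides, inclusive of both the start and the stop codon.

Frame 3: UUG CUC AUG GGU UGA — AUG at 9, stop UGA at 15 → 9 nt.
Longest: frame 3, positions 9–17, 9 nt = 3 codons = 2 aa. → 9 nucleotides.

9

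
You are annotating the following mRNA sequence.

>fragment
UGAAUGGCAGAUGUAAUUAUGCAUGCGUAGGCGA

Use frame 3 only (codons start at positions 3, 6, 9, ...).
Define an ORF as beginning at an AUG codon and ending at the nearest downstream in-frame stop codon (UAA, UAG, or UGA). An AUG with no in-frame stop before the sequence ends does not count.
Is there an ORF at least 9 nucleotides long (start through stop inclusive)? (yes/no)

no

Frame 3: AAU GGC AGA UGU AAU UAU GCA UGC GUA GGC — no AUG→stop ORF.
Largest ORF found is 0 nucleotides < 9, so no.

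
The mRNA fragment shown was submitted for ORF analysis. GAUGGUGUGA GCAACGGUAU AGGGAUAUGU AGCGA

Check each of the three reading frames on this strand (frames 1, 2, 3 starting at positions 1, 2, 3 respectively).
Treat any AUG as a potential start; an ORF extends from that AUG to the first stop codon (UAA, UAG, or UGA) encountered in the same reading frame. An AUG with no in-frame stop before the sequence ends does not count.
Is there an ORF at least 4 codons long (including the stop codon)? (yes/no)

Frame 1: GAU GGU GUG AGC AAC GGU AUA GGG AUA UGU AGC — no AUG→stop ORF.
Frame 2: AUG GUG UGA GCA ACG GUA UAG GGA UAU GUA GCG — AUG at 2, stop UGA at 8 → 9 nt.
Frame 3: UGG UGU GAG CAA CGG UAU AGG GAU AUG UAG CGA — AUG at 27, stop UAG at 30 → 6 nt.
Largest ORF found is 3 codons < 4, so no.

no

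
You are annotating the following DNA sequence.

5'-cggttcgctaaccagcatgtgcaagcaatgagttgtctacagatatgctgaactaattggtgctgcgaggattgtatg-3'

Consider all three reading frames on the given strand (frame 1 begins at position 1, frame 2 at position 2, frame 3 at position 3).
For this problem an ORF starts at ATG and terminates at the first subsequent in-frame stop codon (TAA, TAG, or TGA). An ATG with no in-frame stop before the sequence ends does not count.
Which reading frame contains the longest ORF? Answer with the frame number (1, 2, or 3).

Frame 1: CGG TTC GCT AAC CAG CAT GTG CAA GCA ATG AGT TGT CTA CAG ATA TGC TGA ACT AAT TGG TGC TGC GAG GAT TGT ATG — ATG at 28, stop TGA at 49 → 24 nt.
Frame 2: GGT TCG CTA ACC AGC ATG TGC AAG CAA TGA GTT GTC TAC AGA TAT GCT GAA CTA ATT GGT GCT GCG AGG ATT GTA — ATG at 17, stop TGA at 29 → 15 nt.
Frame 3: GTT CGC TAA CCA GCA TGT GCA AGC AAT GAG TTG TCT ACA GAT ATG CTG AAC TAA TTG GTG CTG CGA GGA TTG TAT — ATG at 45, stop TAA at 54 → 12 nt.
Longest ORF is 24 nt in frame 1 (positions 28–51).

1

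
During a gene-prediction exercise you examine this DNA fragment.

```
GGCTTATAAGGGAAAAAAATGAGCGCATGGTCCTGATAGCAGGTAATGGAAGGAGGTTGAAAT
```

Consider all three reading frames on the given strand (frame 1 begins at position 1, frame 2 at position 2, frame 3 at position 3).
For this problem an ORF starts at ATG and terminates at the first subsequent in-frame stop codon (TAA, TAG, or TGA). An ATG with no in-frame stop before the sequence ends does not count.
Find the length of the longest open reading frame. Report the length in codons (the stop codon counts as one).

Frame 1: GGC TTA TAA GGG AAA AAA ATG AGC GCA TGG TCC TGA TAG CAG GTA ATG GAA GGA GGT TGA AAT — ATG at 19, stop TGA at 34 → 18 nt; ATG at 46, stop TGA at 58 → 15 nt.
Frame 2: GCT TAT AAG GGA AAA AAA TGA GCG CAT GGT CCT GAT AGC AGG TAA TGG AAG GAG GTT GAA — no ATG→stop ORF.
Frame 3: CTT ATA AGG GAA AAA AAT GAG CGC ATG GTC CTG ATA GCA GGT AAT GGA AGG AGG TTG AAA — no ATG→stop ORF.
Longest: frame 1, positions 19–36, 18 nt = 6 codons = 5 aa. → 6 codons.

6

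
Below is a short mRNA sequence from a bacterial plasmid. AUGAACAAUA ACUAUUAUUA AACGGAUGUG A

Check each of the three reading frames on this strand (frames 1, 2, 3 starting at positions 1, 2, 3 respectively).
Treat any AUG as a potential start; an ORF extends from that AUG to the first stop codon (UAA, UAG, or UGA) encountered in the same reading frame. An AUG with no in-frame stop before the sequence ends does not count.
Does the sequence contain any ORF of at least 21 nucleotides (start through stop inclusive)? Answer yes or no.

yes

Frame 1: AUG AAC AAU AAC UAU UAU UAA ACG GAU GUG — AUG at 1, stop UAA at 19 → 21 nt.
Frame 2: UGA ACA AUA ACU AUU AUU AAA CGG AUG UGA — AUG at 26, stop UGA at 29 → 6 nt.
Frame 3: GAA CAA UAA CUA UUA UUA AAC GGA UGU — no AUG→stop ORF.
Frame 1 has an ORF of 21 nucleotides (positions 1–21) ≥ 21, so yes.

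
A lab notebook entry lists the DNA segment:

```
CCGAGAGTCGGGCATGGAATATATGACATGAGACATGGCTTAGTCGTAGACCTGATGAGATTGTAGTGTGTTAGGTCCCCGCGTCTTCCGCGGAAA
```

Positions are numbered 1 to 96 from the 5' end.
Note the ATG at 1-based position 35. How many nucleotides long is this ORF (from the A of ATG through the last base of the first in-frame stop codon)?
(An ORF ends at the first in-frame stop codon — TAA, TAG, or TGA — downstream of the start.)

9

Codons from position 35: ATG (35–37), GCT (38–40), TAG (41–43).
TAG is the first in-frame stop; ORF spans 35–43, 9 nucleotides.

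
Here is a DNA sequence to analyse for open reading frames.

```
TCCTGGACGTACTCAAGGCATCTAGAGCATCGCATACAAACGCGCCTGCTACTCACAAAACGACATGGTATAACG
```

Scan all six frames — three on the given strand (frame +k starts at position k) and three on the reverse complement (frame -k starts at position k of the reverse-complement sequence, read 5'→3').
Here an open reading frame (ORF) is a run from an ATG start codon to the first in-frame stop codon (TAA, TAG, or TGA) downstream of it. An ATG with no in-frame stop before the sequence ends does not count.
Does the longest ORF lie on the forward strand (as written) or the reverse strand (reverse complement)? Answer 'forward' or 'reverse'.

Reverse complement (5'→3'): CGTTATACCATGTCGTTTTGTGAGTAGCAGGCGCGTTTGTATGCGATGCTCTAGATGCCTTGAGTACGTCCAGGA
Frame +1: TCC TGG ACG TAC TCA AGG CAT CTA GAG CAT CGC ATA CAA ACG CGC CTG CTA CTC ACA AAA CGA CAT GGT ATA ACG — no ATG→stop ORF.
Frame +2: CCT GGA CGT ACT CAA GGC ATC TAG AGC ATC GCA TAC AAA CGC GCC TGC TAC TCA CAA AAC GAC ATG GTA TAA — ATG at 65, stop TAA at 71 → 9 nt.
Frame +3: CTG GAC GTA CTC AAG GCA TCT AGA GCA TCG CAT ACA AAC GCG CCT GCT ACT CAC AAA ACG ACA TGG TAT AAC — no ATG→stop ORF.
Frame -1: CGT TAT ACC ATG TCG TTT TGT GAG TAG CAG GCG CGT TTG TAT GCG ATG CTC TAG ATG CCT TGA GTA CGT CCA GGA — ATG at 10, stop TAG at 25 → 18 nt; ATG at 46, stop TAG at 52 → 9 nt; ATG at 55, stop TGA at 61 → 9 nt.
Frame -2: GTT ATA CCA TGT CGT TTT GTG AGT AGC AGG CGC GTT TGT ATG CGA TGC TCT AGA TGC CTT GAG TAC GTC CAG — no ATG→stop ORF.
Frame -3: TTA TAC CAT GTC GTT TTG TGA GTA GCA GGC GCG TTT GTA TGC GAT GCT CTA GAT GCC TTG AGT ACG TCC AGG — no ATG→stop ORF.
Forward-strand max 9 nt; reverse-strand max 18 nt. The reverse strand has the longer ORF.

reverse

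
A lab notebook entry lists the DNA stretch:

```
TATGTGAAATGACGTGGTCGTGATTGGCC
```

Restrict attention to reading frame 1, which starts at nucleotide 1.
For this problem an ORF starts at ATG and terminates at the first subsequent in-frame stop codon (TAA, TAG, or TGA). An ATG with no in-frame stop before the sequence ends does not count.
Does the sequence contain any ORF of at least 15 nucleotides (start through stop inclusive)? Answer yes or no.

Frame 1: TAT GTG AAA TGA CGT GGT CGT GAT TGG — no ATG→stop ORF.
Largest ORF found is 0 nucleotides < 15, so no.

no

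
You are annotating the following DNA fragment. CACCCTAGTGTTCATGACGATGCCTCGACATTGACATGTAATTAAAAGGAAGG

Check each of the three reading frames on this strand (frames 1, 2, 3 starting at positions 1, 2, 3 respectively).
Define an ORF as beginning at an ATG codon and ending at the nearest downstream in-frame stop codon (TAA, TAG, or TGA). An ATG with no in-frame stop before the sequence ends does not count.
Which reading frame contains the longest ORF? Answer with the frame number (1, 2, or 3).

Frame 1: CAC CCT AGT GTT CAT GAC GAT GCC TCG ACA TTG ACA TGT AAT TAA AAG GAA — no ATG→stop ORF.
Frame 2: ACC CTA GTG TTC ATG ACG ATG CCT CGA CAT TGA CAT GTA ATT AAA AGG AAG — ATG at 14, stop TGA at 32 → 21 nt; ATG at 20, stop TGA at 32 → 15 nt.
Frame 3: CCC TAG TGT TCA TGA CGA TGC CTC GAC ATT GAC ATG TAA TTA AAA GGA AGG — ATG at 36, stop TAA at 39 → 6 nt.
Longest ORF is 21 nt in frame 2 (positions 14–34).

2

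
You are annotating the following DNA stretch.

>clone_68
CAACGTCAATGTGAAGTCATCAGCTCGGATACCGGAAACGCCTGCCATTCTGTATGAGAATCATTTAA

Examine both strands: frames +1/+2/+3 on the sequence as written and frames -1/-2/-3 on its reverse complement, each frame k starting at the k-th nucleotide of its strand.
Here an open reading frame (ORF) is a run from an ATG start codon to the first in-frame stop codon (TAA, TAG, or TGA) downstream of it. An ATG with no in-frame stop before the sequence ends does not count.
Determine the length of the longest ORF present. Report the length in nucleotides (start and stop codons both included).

Reverse complement (5'→3'): TTAAATGATTCTCATACAGAATGGCAGGCGTTTCCGGTATCCGAGCTGATGACTTCACATTGACGTTG
Frame +1: CAA CGT CAA TGT GAA GTC ATC AGC TCG GAT ACC GGA AAC GCC TGC CAT TCT GTA TGA GAA TCA TTT — no ATG→stop ORF.
Frame +2: AAC GTC AAT GTG AAG TCA TCA GCT CGG ATA CCG GAA ACG CCT GCC ATT CTG TAT GAG AAT CAT TTA — no ATG→stop ORF.
Frame +3: ACG TCA ATG TGA AGT CAT CAG CTC GGA TAC CGG AAA CGC CTG CCA TTC TGT ATG AGA ATC ATT TAA — ATG at 9, stop TGA at 12 → 6 nt; ATG at 54, stop TAA at 66 → 15 nt.
Frame -1: TTA AAT GAT TCT CAT ACA GAA TGG CAG GCG TTT CCG GTA TCC GAG CTG ATG ACT TCA CAT TGA CGT — ATG at 49, stop TGA at 61 → 15 nt.
Frame -2: TAA ATG ATT CTC ATA CAG AAT GGC AGG CGT TTC CGG TAT CCG AGC TGA TGA CTT CAC ATT GAC GTT — ATG at 5, stop TGA at 47 → 45 nt.
Frame -3: AAA TGA TTC TCA TAC AGA ATG GCA GGC GTT TCC GGT ATC CGA GCT GAT GAC TTC ACA TTG ACG TTG — no ATG→stop ORF.
Longest: frame -2, positions 5–49, 45 nt = 15 codons = 14 aa. → 45 nucleotides.

45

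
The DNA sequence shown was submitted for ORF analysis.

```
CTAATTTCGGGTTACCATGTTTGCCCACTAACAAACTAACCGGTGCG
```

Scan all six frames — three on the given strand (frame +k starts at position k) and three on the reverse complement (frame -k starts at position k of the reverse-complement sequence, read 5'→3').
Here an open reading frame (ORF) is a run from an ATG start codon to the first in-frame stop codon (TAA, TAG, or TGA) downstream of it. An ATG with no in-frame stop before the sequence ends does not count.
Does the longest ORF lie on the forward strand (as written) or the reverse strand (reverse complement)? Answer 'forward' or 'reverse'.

reverse

Reverse complement (5'→3'): CGCACCGGTTAGTTTGTTAGTGGGCAAACATGGTAACCCGAAATTAG
Frame +1: CTA ATT TCG GGT TAC CAT GTT TGC CCA CTA ACA AAC TAA CCG GTG — no ATG→stop ORF.
Frame +2: TAA TTT CGG GTT ACC ATG TTT GCC CAC TAA CAA ACT AAC CGG TGC — ATG at 17, stop TAA at 29 → 15 nt.
Frame +3: AAT TTC GGG TTA CCA TGT TTG CCC ACT AAC AAA CTA ACC GGT GCG — no ATG→stop ORF.
Frame -1: CGC ACC GGT TAG TTT GTT AGT GGG CAA ACA TGG TAA CCC GAA ATT — no ATG→stop ORF.
Frame -2: GCA CCG GTT AGT TTG TTA GTG GGC AAA CAT GGT AAC CCG AAA TTA — no ATG→stop ORF.
Frame -3: CAC CGG TTA GTT TGT TAG TGG GCA AAC ATG GTA ACC CGA AAT TAG — ATG at 30, stop TAG at 45 → 18 nt.
Forward-strand max 15 nt; reverse-strand max 18 nt. The reverse strand has the longer ORF.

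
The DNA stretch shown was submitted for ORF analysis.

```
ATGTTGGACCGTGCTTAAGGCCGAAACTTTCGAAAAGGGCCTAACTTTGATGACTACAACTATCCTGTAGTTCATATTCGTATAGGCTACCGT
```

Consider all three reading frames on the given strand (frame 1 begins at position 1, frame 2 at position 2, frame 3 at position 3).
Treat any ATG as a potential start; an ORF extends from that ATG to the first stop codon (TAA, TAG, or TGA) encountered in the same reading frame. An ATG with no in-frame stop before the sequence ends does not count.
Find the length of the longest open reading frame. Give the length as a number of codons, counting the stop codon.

7

Frame 1: ATG TTG GAC CGT GCT TAA GGC CGA AAC TTT CGA AAA GGG CCT AAC TTT GAT GAC TAC AAC TAT CCT GTA GTT CAT ATT CGT ATA GGC TAC CGT — ATG at 1, stop TAA at 16 → 18 nt.
Frame 2: TGT TGG ACC GTG CTT AAG GCC GAA ACT TTC GAA AAG GGC CTA ACT TTG ATG ACT ACA ACT ATC CTG TAG TTC ATA TTC GTA TAG GCT ACC — ATG at 50, stop TAG at 68 → 21 nt.
Frame 3: GTT GGA CCG TGC TTA AGG CCG AAA CTT TCG AAA AGG GCC TAA CTT TGA TGA CTA CAA CTA TCC TGT AGT TCA TAT TCG TAT AGG CTA CCG — no ATG→stop ORF.
Longest: frame 2, positions 50–70, 21 nt = 7 codons = 6 aa. → 7 codons.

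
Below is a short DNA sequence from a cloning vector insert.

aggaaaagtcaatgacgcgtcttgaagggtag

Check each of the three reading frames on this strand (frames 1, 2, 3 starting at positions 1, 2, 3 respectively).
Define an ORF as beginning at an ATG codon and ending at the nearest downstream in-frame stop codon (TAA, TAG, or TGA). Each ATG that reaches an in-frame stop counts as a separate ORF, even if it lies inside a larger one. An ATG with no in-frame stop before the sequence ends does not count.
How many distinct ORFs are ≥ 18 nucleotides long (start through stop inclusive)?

Frame 1: AGG AAA AGT CAA TGA CGC GTC TTG AAG GGT — no ATG→stop ORF.
Frame 2: GGA AAA GTC AAT GAC GCG TCT TGA AGG GTA — no ATG→stop ORF.
Frame 3: GAA AAG TCA ATG ACG CGT CTT GAA GGG TAG — ATG at 12, stop TAG at 30 → 21 nt.
ORFs ≥ 18 nucleotides: frame 3 12–32 (21 nucleotides). Count = 1.

1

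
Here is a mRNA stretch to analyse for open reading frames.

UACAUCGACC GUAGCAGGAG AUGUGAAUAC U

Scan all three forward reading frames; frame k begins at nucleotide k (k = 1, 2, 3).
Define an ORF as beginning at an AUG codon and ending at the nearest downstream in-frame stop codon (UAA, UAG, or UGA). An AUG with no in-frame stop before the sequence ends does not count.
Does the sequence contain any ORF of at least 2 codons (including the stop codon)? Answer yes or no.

yes

Frame 1: UAC AUC GAC CGU AGC AGG AGA UGU GAA UAC — no AUG→stop ORF.
Frame 2: ACA UCG ACC GUA GCA GGA GAU GUG AAU ACU — no AUG→stop ORF.
Frame 3: CAU CGA CCG UAG CAG GAG AUG UGA AUA — AUG at 21, stop UGA at 24 → 6 nt.
Frame 3 has an ORF of 2 codons (positions 21–26) ≥ 2, so yes.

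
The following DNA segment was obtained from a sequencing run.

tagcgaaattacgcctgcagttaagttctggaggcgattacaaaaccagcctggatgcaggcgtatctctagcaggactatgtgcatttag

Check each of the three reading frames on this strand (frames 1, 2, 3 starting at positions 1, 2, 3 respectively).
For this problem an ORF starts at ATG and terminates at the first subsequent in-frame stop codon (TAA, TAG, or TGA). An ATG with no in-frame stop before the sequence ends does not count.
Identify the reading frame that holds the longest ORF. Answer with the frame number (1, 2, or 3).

1

Frame 1: TAG CGA AAT TAC GCC TGC AGT TAA GTT CTG GAG GCG ATT ACA AAA CCA GCC TGG ATG CAG GCG TAT CTC TAG CAG GAC TAT GTG CAT TTA — ATG at 55, stop TAG at 70 → 18 nt.
Frame 2: AGC GAA ATT ACG CCT GCA GTT AAG TTC TGG AGG CGA TTA CAA AAC CAG CCT GGA TGC AGG CGT ATC TCT AGC AGG ACT ATG TGC ATT TAG — ATG at 80, stop TAG at 89 → 12 nt.
Frame 3: GCG AAA TTA CGC CTG CAG TTA AGT TCT GGA GGC GAT TAC AAA ACC AGC CTG GAT GCA GGC GTA TCT CTA GCA GGA CTA TGT GCA TTT — no ATG→stop ORF.
Longest ORF is 18 nt in frame 1 (positions 55–72).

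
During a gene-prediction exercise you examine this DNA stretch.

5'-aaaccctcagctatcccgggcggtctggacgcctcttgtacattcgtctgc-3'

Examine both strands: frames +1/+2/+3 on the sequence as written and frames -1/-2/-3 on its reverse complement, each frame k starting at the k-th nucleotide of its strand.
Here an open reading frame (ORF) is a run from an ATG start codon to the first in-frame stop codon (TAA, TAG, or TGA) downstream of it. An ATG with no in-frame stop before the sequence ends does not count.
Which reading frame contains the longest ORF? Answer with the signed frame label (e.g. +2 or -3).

-3

Reverse complement (5'→3'): GCAGACGAATGTACAAGAGGCGTCCAGACCGCCCGGGATAGCTGAGGGTTT
Frame +1: AAA CCC TCA GCT ATC CCG GGC GGT CTG GAC GCC TCT TGT ACA TTC GTC TGC — no ATG→stop ORF.
Frame +2: AAC CCT CAG CTA TCC CGG GCG GTC TGG ACG CCT CTT GTA CAT TCG TCT — no ATG→stop ORF.
Frame +3: ACC CTC AGC TAT CCC GGG CGG TCT GGA CGC CTC TTG TAC ATT CGT CTG — no ATG→stop ORF.
Frame -1: GCA GAC GAA TGT ACA AGA GGC GTC CAG ACC GCC CGG GAT AGC TGA GGG TTT — no ATG→stop ORF.
Frame -2: CAG ACG AAT GTA CAA GAG GCG TCC AGA CCG CCC GGG ATA GCT GAG GGT — no ATG→stop ORF.
Frame -3: AGA CGA ATG TAC AAG AGG CGT CCA GAC CGC CCG GGA TAG CTG AGG GTT — ATG at 9, stop TAG at 39 → 33 nt.
Longest ORF is 33 nt in frame -3 (positions 9–41).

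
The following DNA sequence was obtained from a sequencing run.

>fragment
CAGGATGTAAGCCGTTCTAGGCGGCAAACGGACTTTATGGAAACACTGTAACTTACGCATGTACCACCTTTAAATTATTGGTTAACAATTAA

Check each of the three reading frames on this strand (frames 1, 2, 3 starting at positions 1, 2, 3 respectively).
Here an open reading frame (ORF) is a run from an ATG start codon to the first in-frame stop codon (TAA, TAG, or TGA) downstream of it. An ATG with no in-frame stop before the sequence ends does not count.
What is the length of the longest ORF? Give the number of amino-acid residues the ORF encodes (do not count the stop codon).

Frame 1: CAG GAT GTA AGC CGT TCT AGG CGG CAA ACG GAC TTT ATG GAA ACA CTG TAA CTT ACG CAT GTA CCA CCT TTA AAT TAT TGG TTA ACA ATT — ATG at 37, stop TAA at 49 → 15 nt.
Frame 2: AGG ATG TAA GCC GTT CTA GGC GGC AAA CGG ACT TTA TGG AAA CAC TGT AAC TTA CGC ATG TAC CAC CTT TAA ATT ATT GGT TAA CAA TTA — ATG at 5, stop TAA at 8 → 6 nt; ATG at 59, stop TAA at 71 → 15 nt.
Frame 3: GGA TGT AAG CCG TTC TAG GCG GCA AAC GGA CTT TAT GGA AAC ACT GTA ACT TAC GCA TGT ACC ACC TTT AAA TTA TTG GTT AAC AAT TAA — no ATG→stop ORF.
Longest: frame 1, positions 37–51, 15 nt = 5 codons = 4 aa. → 4 amino acids.

4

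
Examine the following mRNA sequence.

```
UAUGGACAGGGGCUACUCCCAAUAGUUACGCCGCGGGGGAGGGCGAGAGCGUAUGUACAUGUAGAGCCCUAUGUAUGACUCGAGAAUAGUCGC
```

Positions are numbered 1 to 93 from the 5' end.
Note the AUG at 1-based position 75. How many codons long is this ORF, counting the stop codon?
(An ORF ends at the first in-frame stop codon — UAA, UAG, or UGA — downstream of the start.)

Codons from position 75: AUG (75–77), ACU (78–80), CGA (81–83), GAA (84–86), UAG (87–89).
UAG is the first in-frame stop; that's 5 codons including the stop.

5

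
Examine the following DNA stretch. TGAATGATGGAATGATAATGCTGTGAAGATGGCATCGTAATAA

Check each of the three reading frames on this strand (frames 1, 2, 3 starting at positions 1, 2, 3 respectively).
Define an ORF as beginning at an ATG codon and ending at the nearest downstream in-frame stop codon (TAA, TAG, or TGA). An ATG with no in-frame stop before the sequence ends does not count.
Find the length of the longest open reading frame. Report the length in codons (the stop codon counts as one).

Frame 1: TGA ATG ATG GAA TGA TAA TGC TGT GAA GAT GGC ATC GTA ATA — ATG at 4, stop TGA at 13 → 12 nt; ATG at 7, stop TGA at 13 → 9 nt.
Frame 2: GAA TGA TGG AAT GAT AAT GCT GTG AAG ATG GCA TCG TAA TAA — ATG at 29, stop TAA at 38 → 12 nt.
Frame 3: AAT GAT GGA ATG ATA ATG CTG TGA AGA TGG CAT CGT AAT — ATG at 12, stop TGA at 24 → 15 nt; ATG at 18, stop TGA at 24 → 9 nt.
Longest: frame 3, positions 12–26, 15 nt = 5 codons = 4 aa. → 5 codons.

5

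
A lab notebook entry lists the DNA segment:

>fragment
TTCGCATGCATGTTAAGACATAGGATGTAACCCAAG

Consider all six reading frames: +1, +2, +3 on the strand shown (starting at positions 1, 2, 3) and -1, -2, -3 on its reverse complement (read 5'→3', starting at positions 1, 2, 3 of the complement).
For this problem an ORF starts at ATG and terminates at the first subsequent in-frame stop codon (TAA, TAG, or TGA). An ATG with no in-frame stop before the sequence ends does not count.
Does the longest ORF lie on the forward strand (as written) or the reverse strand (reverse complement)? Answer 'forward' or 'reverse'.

forward

Reverse complement (5'→3'): CTTGGGTTACATCCTATGTCTTAACATGCATGCGAA
Frame +1: TTC GCA TGC ATG TTA AGA CAT AGG ATG TAA CCC AAG — ATG at 10, stop TAA at 28 → 21 nt; ATG at 25, stop TAA at 28 → 6 nt.
Frame +2: TCG CAT GCA TGT TAA GAC ATA GGA TGT AAC CCA — no ATG→stop ORF.
Frame +3: CGC ATG CAT GTT AAG ACA TAG GAT GTA ACC CAA — ATG at 6, stop TAG at 21 → 18 nt.
Frame -1: CTT GGG TTA CAT CCT ATG TCT TAA CAT GCA TGC GAA — ATG at 16, stop TAA at 22 → 9 nt.
Frame -2: TTG GGT TAC ATC CTA TGT CTT AAC ATG CAT GCG — no ATG→stop ORF.
Frame -3: TGG GTT ACA TCC TAT GTC TTA ACA TGC ATG CGA — no ATG→stop ORF.
Forward-strand max 21 nt; reverse-strand max 9 nt. The forward strand has the longer ORF.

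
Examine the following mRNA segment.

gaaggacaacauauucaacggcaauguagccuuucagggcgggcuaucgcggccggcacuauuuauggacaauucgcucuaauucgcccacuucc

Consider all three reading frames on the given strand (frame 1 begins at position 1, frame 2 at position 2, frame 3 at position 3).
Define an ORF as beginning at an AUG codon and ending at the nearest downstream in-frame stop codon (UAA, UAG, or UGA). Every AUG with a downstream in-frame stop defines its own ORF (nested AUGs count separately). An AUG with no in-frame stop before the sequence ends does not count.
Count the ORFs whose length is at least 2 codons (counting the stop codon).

2

Frame 1: GAA GGA CAA CAU AUU CAA CGG CAA UGU AGC CUU UCA GGG CGG GCU AUC GCG GCC GGC ACU AUU UAU GGA CAA UUC GCU CUA AUU CGC CCA CUU — no AUG→stop ORF.
Frame 2: AAG GAC AAC AUA UUC AAC GGC AAU GUA GCC UUU CAG GGC GGG CUA UCG CGG CCG GCA CUA UUU AUG GAC AAU UCG CUC UAA UUC GCC CAC UUC — AUG at 65, stop UAA at 80 → 18 nt.
Frame 3: AGG ACA ACA UAU UCA ACG GCA AUG UAG CCU UUC AGG GCG GGC UAU CGC GGC CGG CAC UAU UUA UGG ACA AUU CGC UCU AAU UCG CCC ACU UCC — AUG at 24, stop UAG at 27 → 6 nt.
ORFs ≥ 2 codons: frame 2 65–82 (6 codons), frame 3 24–29 (2 codons). Count = 2.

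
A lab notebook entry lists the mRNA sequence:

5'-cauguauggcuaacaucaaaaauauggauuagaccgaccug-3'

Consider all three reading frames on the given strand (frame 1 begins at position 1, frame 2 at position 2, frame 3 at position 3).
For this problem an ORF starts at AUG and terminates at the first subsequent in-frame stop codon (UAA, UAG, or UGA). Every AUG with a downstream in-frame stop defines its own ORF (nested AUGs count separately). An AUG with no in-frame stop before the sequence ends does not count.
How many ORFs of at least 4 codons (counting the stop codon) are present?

2

Frame 1: CAU GUA UGG CUA ACA UCA AAA AUA UGG AUU AGA CCG ACC — no AUG→stop ORF.
Frame 2: AUG UAU GGC UAA CAU CAA AAA UAU GGA UUA GAC CGA CCU — AUG at 2, stop UAA at 11 → 12 nt.
Frame 3: UGU AUG GCU AAC AUC AAA AAU AUG GAU UAG ACC GAC CUG — AUG at 6, stop UAG at 30 → 27 nt; AUG at 24, stop UAG at 30 → 9 nt.
ORFs ≥ 4 codons: frame 2 2–13 (4 codons), frame 3 6–32 (9 codons). Count = 2.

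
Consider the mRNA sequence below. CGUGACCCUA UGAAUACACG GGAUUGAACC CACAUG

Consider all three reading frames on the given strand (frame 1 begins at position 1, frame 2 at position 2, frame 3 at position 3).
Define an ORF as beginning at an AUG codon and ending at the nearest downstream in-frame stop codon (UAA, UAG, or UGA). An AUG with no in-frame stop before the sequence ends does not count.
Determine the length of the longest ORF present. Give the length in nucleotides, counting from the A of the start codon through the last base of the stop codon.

Frame 1: CGU GAC CCU AUG AAU ACA CGG GAU UGA ACC CAC AUG — AUG at 10, stop UGA at 25 → 18 nt.
Frame 2: GUG ACC CUA UGA AUA CAC GGG AUU GAA CCC ACA — no AUG→stop ORF.
Frame 3: UGA CCC UAU GAA UAC ACG GGA UUG AAC CCA CAU — no AUG→stop ORF.
Longest: frame 1, positions 10–27, 18 nt = 6 codons = 5 aa. → 18 nucleotides.

18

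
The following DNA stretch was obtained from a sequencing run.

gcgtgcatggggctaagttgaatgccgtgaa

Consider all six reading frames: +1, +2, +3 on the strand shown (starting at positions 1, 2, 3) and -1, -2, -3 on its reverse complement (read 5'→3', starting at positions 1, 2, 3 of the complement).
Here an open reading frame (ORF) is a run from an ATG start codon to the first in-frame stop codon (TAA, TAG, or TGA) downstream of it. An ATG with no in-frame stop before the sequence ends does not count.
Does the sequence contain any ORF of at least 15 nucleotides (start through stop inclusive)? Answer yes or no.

yes

Reverse complement (5'→3'): TTCACGGCATTCAACTTAGCCCCATGCACGC
Frame +1: GCG TGC ATG GGG CTA AGT TGA ATG CCG TGA — ATG at 7, stop TGA at 19 → 15 nt; ATG at 22, stop TGA at 28 → 9 nt.
Frame +2: CGT GCA TGG GGC TAA GTT GAA TGC CGT GAA — no ATG→stop ORF.
Frame +3: GTG CAT GGG GCT AAG TTG AAT GCC GTG — no ATG→stop ORF.
Frame -1: TTC ACG GCA TTC AAC TTA GCC CCA TGC ACG — no ATG→stop ORF.
Frame -2: TCA CGG CAT TCA ACT TAG CCC CAT GCA CGC — no ATG→stop ORF.
Frame -3: CAC GGC ATT CAA CTT AGC CCC ATG CAC — no ATG→stop ORF.
Frame +1 has an ORF of 15 nucleotides (positions 7–21) ≥ 15, so yes.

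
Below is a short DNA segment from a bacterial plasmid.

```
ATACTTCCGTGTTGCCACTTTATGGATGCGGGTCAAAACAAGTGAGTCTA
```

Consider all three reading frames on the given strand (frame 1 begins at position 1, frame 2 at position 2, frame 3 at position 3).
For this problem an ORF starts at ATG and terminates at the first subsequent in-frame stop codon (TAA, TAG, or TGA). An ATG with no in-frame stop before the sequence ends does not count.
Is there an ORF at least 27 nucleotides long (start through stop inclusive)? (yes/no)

no

Frame 1: ATA CTT CCG TGT TGC CAC TTT ATG GAT GCG GGT CAA AAC AAG TGA GTC — ATG at 22, stop TGA at 43 → 24 nt.
Frame 2: TAC TTC CGT GTT GCC ACT TTA TGG ATG CGG GTC AAA ACA AGT GAG TCT — no ATG→stop ORF.
Frame 3: ACT TCC GTG TTG CCA CTT TAT GGA TGC GGG TCA AAA CAA GTG AGT CTA — no ATG→stop ORF.
Largest ORF found is 24 nucleotides < 27, so no.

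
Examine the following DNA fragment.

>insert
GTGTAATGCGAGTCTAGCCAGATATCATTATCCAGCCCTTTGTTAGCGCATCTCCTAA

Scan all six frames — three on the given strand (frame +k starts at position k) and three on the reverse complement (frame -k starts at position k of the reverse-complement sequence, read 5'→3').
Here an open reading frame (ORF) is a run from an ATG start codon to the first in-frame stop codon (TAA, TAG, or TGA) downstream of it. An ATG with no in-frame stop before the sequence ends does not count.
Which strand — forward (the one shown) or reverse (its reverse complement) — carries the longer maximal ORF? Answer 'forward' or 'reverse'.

Reverse complement (5'→3'): TTAGGAGATGCGCTAACAAAGGGCTGGATAATGATATCTGGCTAGACTCGCATTACAC
Frame +1: GTG TAA TGC GAG TCT AGC CAG ATA TCA TTA TCC AGC CCT TTG TTA GCG CAT CTC CTA — no ATG→stop ORF.
Frame +2: TGT AAT GCG AGT CTA GCC AGA TAT CAT TAT CCA GCC CTT TGT TAG CGC ATC TCC TAA — no ATG→stop ORF.
Frame +3: GTA ATG CGA GTC TAG CCA GAT ATC ATT ATC CAG CCC TTT GTT AGC GCA TCT CCT — ATG at 6, stop TAG at 15 → 12 nt.
Frame -1: TTA GGA GAT GCG CTA ACA AAG GGC TGG ATA ATG ATA TCT GGC TAG ACT CGC ATT ACA — ATG at 31, stop TAG at 43 → 15 nt.
Frame -2: TAG GAG ATG CGC TAA CAA AGG GCT GGA TAA TGA TAT CTG GCT AGA CTC GCA TTA CAC — ATG at 8, stop TAA at 14 → 9 nt.
Frame -3: AGG AGA TGC GCT AAC AAA GGG CTG GAT AAT GAT ATC TGG CTA GAC TCG CAT TAC — no ATG→stop ORF.
Forward-strand max 12 nt; reverse-strand max 15 nt. The reverse strand has the longer ORF.

reverse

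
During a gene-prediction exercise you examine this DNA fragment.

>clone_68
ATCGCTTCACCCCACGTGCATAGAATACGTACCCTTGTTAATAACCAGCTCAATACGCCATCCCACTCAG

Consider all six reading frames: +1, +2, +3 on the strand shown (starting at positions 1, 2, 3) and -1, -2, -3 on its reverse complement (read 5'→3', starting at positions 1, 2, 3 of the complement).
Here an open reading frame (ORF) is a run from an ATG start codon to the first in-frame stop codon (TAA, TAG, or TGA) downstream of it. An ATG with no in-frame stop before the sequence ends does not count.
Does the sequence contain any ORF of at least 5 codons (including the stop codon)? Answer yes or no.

yes

Reverse complement (5'→3'): CTGAGTGGGATGGCGTATTGAGCTGGTTATTAACAAGGGTACGTATTCTATGCACGTGGGGTGAAGCGAT
Frame +1: ATC GCT TCA CCC CAC GTG CAT AGA ATA CGT ACC CTT GTT AAT AAC CAG CTC AAT ACG CCA TCC CAC TCA — no ATG→stop ORF.
Frame +2: TCG CTT CAC CCC ACG TGC ATA GAA TAC GTA CCC TTG TTA ATA ACC AGC TCA ATA CGC CAT CCC ACT CAG — no ATG→stop ORF.
Frame +3: CGC TTC ACC CCA CGT GCA TAG AAT ACG TAC CCT TGT TAA TAA CCA GCT CAA TAC GCC ATC CCA CTC — no ATG→stop ORF.
Frame -1: CTG AGT GGG ATG GCG TAT TGA GCT GGT TAT TAA CAA GGG TAC GTA TTC TAT GCA CGT GGG GTG AAG CGA — ATG at 10, stop TGA at 19 → 12 nt.
Frame -2: TGA GTG GGA TGG CGT ATT GAG CTG GTT ATT AAC AAG GGT ACG TAT TCT ATG CAC GTG GGG TGA AGC GAT — ATG at 50, stop TGA at 62 → 15 nt.
Frame -3: GAG TGG GAT GGC GTA TTG AGC TGG TTA TTA ACA AGG GTA CGT ATT CTA TGC ACG TGG GGT GAA GCG — no ATG→stop ORF.
Frame -2 has an ORF of 5 codons (positions 50–64) ≥ 5, so yes.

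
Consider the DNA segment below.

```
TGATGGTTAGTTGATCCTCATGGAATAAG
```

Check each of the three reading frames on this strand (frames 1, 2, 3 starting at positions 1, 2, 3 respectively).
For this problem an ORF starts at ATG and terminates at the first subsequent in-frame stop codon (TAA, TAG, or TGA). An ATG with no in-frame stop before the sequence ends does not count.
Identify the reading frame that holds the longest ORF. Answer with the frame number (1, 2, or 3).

Frame 1: TGA TGG TTA GTT GAT CCT CAT GGA ATA — no ATG→stop ORF.
Frame 2: GAT GGT TAG TTG ATC CTC ATG GAA TAA — ATG at 20, stop TAA at 26 → 9 nt.
Frame 3: ATG GTT AGT TGA TCC TCA TGG AAT AAG — ATG at 3, stop TGA at 12 → 12 nt.
Longest ORF is 12 nt in frame 3 (positions 3–14).

3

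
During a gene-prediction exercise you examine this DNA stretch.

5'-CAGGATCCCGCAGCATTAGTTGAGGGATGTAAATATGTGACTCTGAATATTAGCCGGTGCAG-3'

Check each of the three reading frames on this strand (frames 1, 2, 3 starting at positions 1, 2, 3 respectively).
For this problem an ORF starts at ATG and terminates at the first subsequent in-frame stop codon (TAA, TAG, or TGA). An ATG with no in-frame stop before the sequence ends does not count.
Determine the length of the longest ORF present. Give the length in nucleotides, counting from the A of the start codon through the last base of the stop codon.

Frame 1: CAG GAT CCC GCA GCA TTA GTT GAG GGA TGT AAA TAT GTG ACT CTG AAT ATT AGC CGG TGC — no ATG→stop ORF.
Frame 2: AGG ATC CCG CAG CAT TAG TTG AGG GAT GTA AAT ATG TGA CTC TGA ATA TTA GCC GGT GCA — ATG at 35, stop TGA at 38 → 6 nt.
Frame 3: GGA TCC CGC AGC ATT AGT TGA GGG ATG TAA ATA TGT GAC TCT GAA TAT TAG CCG GTG CAG — ATG at 27, stop TAA at 30 → 6 nt.
Longest: frame 2, positions 35–40, 6 nt = 2 codons = 1 aa. → 6 nucleotides.

6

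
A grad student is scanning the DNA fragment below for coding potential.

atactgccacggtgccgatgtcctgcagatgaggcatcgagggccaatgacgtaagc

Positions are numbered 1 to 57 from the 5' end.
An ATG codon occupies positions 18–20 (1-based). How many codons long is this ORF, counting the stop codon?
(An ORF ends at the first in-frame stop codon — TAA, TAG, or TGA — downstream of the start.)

Codons from position 18: ATG (18–20), TCC (21–23), TGC (24–26), AGA (27–29), TGA (30–32).
TGA is the first in-frame stop; that's 5 codons including the stop.

5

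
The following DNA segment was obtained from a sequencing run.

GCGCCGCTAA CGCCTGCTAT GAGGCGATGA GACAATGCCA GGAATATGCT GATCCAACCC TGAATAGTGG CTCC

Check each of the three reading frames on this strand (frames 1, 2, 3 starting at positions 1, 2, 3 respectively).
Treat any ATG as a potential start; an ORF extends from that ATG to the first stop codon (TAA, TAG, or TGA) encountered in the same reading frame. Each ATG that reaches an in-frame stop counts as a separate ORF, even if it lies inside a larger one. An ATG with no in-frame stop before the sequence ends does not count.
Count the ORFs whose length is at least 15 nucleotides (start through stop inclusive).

Frame 1: GCG CCG CTA ACG CCT GCT ATG AGG CGA TGA GAC AAT GCC AGG AAT ATG CTG ATC CAA CCC TGA ATA GTG GCT — ATG at 19, stop TGA at 28 → 12 nt; ATG at 46, stop TGA at 61 → 18 nt.
Frame 2: CGC CGC TAA CGC CTG CTA TGA GGC GAT GAG ACA ATG CCA GGA ATA TGC TGA TCC AAC CCT GAA TAG TGG CTC — ATG at 35, stop TGA at 50 → 18 nt.
Frame 3: GCC GCT AAC GCC TGC TAT GAG GCG ATG AGA CAA TGC CAG GAA TAT GCT GAT CCA ACC CTG AAT AGT GGC TCC — no ATG→stop ORF.
ORFs ≥ 15 nucleotides: frame 1 46–63 (18 nucleotides), frame 2 35–52 (18 nucleotides). Count = 2.

2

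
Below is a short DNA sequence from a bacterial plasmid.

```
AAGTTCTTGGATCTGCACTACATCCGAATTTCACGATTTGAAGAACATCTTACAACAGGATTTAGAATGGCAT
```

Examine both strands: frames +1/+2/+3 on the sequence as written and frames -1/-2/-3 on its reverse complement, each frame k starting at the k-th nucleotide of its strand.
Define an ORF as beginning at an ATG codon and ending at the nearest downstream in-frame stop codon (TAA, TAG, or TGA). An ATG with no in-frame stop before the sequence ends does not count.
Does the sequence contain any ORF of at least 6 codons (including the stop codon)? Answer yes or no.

yes

Reverse complement (5'→3'): ATGCCATTCTAAATCCTGTTGTAAGATGTTCTTCAAATCGTGAAATTCGGATGTAGTGCAGATCCAAGAACTT
Frame +1: AAG TTC TTG GAT CTG CAC TAC ATC CGA ATT TCA CGA TTT GAA GAA CAT CTT ACA ACA GGA TTT AGA ATG GCA — no ATG→stop ORF.
Frame +2: AGT TCT TGG ATC TGC ACT ACA TCC GAA TTT CAC GAT TTG AAG AAC ATC TTA CAA CAG GAT TTA GAA TGG CAT — no ATG→stop ORF.
Frame +3: GTT CTT GGA TCT GCA CTA CAT CCG AAT TTC ACG ATT TGA AGA ACA TCT TAC AAC AGG ATT TAG AAT GGC — no ATG→stop ORF.
Frame -1: ATG CCA TTC TAA ATC CTG TTG TAA GAT GTT CTT CAA ATC GTG AAA TTC GGA TGT AGT GCA GAT CCA AGA ACT — ATG at 1, stop TAA at 10 → 12 nt.
Frame -2: TGC CAT TCT AAA TCC TGT TGT AAG ATG TTC TTC AAA TCG TGA AAT TCG GAT GTA GTG CAG ATC CAA GAA CTT — ATG at 26, stop TGA at 41 → 18 nt.
Frame -3: GCC ATT CTA AAT CCT GTT GTA AGA TGT TCT TCA AAT CGT GAA ATT CGG ATG TAG TGC AGA TCC AAG AAC — ATG at 51, stop TAG at 54 → 6 nt.
Frame -2 has an ORF of 6 codons (positions 26–43) ≥ 6, so yes.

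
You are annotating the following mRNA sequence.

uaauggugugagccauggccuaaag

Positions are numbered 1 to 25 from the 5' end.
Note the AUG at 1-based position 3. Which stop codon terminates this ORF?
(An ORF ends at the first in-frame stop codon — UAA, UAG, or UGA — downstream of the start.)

UGA

Codons from position 3: AUG (3–5), GUG (6–8), UGA (9–11).
The first in-frame stop codon is UGA.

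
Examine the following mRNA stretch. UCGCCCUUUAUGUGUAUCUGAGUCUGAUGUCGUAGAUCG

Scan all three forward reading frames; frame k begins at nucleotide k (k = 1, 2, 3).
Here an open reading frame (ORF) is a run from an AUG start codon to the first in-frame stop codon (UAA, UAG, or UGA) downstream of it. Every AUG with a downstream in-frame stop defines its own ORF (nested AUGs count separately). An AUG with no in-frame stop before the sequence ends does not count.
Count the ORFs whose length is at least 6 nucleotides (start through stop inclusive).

Frame 1: UCG CCC UUU AUG UGU AUC UGA GUC UGA UGU CGU AGA UCG — AUG at 10, stop UGA at 19 → 12 nt.
Frame 2: CGC CCU UUA UGU GUA UCU GAG UCU GAU GUC GUA GAU — no AUG→stop ORF.
Frame 3: GCC CUU UAU GUG UAU CUG AGU CUG AUG UCG UAG AUC — AUG at 27, stop UAG at 33 → 9 nt.
ORFs ≥ 6 nucleotides: frame 1 10–21 (12 nucleotides), frame 3 27–35 (9 nucleotides). Count = 2.

2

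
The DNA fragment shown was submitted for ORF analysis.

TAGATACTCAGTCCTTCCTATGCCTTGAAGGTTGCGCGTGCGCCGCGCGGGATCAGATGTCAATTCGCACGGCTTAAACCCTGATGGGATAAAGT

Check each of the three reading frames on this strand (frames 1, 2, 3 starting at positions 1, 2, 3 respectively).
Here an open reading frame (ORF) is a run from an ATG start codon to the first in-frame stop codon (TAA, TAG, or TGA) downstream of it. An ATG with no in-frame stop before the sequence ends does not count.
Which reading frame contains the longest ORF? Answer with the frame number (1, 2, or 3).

3

Frame 1: TAG ATA CTC AGT CCT TCC TAT GCC TTG AAG GTT GCG CGT GCG CCG CGC GGG ATC AGA TGT CAA TTC GCA CGG CTT AAA CCC TGA TGG GAT AAA — no ATG→stop ORF.
Frame 2: AGA TAC TCA GTC CTT CCT ATG CCT TGA AGG TTG CGC GTG CGC CGC GCG GGA TCA GAT GTC AAT TCG CAC GGC TTA AAC CCT GAT GGG ATA AAG — ATG at 20, stop TGA at 26 → 9 nt.
Frame 3: GAT ACT CAG TCC TTC CTA TGC CTT GAA GGT TGC GCG TGC GCC GCG CGG GAT CAG ATG TCA ATT CGC ACG GCT TAA ACC CTG ATG GGA TAA AGT — ATG at 57, stop TAA at 75 → 21 nt; ATG at 84, stop TAA at 90 → 9 nt.
Longest ORF is 21 nt in frame 3 (positions 57–77).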